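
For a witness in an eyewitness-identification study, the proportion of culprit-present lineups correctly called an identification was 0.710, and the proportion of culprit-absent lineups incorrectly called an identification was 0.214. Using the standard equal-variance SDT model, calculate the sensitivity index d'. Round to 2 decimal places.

d' = 1.35

z(H) = 0.5534
z(FA) = -0.7926
d' = z(H) − z(FA) = 0.5534 − (-0.7926) = 1.3460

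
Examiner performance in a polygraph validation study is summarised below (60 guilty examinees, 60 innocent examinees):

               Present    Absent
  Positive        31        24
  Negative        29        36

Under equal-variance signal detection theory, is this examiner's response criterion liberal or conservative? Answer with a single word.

conservative

z(H) = 0.042, z(FA) = -0.253
c = −½·(z(H) + z(FA)) = 0.1055
c > 0 → conservative criterion (biased toward responding “no”).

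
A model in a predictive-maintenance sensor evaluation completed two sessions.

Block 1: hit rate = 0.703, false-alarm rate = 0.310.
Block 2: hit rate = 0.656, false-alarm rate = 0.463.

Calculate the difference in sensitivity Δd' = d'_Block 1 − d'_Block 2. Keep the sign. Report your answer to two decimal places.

Δd' = 0.53

Block 1: z(0.703) = 0.533, z(0.310) = -0.496, d' = 1.029
Block 2: z(0.656) = 0.402, z(0.463) = -0.093, d' = 0.495
Δd' = d'_Block 1 − d'_Block 2 = 1.029 − 0.495 = 0.534
Block 1 has the higher sensitivity.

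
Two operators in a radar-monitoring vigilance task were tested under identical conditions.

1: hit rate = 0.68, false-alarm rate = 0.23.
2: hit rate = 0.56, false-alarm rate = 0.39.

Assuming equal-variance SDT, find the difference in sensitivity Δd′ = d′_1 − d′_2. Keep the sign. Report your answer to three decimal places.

Δd′ = 0.776

1: z(0.68) = 0.4677, z(0.23) = -0.7388, d' = 1.2065
2: z(0.56) = 0.1510, z(0.39) = -0.2793, d' = 0.4303
Δd' = d'_1 − d'_2 = 1.2065 − 0.4303 = 0.7762
1 has the higher sensitivity.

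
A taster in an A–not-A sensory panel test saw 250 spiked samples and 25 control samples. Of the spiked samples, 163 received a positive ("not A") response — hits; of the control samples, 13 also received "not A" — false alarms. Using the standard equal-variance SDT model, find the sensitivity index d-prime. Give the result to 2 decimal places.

H = 163/250 = 0.6520
FA = 13/25 = 0.5200
z(H) = 0.391
z(FA) = 0.050
d' = z(H) − z(FA) = 0.391 − 0.050 = 0.341

d-prime = 0.34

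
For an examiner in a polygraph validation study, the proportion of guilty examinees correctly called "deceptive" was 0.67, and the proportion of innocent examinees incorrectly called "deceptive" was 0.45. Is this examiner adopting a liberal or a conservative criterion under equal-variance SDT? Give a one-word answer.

liberal

z(H) = 0.440, z(FA) = -0.126
c = −½·(z(H) + z(FA)) = -0.157
c < 0 → liberal criterion (biased toward responding “yes”).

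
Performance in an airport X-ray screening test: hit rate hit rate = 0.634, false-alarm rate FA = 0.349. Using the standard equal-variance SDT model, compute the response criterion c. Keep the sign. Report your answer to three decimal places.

Φ⁻¹(0.634) = 0.3425, Φ⁻¹(0.349) = -0.3880
c = −½·[z(H) + z(FA)] = −0.5 × (0.3425 + (-0.3880)) = 0.02275
c > 0: the screener has a conservative response bias.

c = 0.023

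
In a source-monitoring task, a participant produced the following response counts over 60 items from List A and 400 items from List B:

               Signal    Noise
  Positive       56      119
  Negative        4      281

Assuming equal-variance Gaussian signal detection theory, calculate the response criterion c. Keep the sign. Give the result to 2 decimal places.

c = -0.48

H = 56/60 = 0.9333
FA = 119/400 = 0.2975
z(H) = z(0.9333) = 1.5008
z(FA) = z(0.2975) = -0.5316
c = −½·[z(H) + z(FA)] = −0.5 × (1.5008 + (-0.5316)) = -0.4846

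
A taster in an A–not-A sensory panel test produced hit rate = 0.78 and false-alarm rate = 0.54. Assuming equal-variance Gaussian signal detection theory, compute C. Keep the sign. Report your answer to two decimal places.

Φ⁻¹(0.78) = 0.7722, Φ⁻¹(0.54) = 0.1004
c = −½·[z(H) + z(FA)] = −0.5 × (0.7722 + 0.1004) = -0.4363
c < 0: the taster has a liberal response bias.

C = -0.44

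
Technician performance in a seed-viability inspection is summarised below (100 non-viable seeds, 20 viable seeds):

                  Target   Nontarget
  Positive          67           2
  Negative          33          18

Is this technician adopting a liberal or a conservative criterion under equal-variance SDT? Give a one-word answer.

z(H) = 0.440, z(FA) = -1.282
c = −½·(z(H) + z(FA)) = 0.421
c > 0 → conservative criterion (biased toward responding “no”).

conservative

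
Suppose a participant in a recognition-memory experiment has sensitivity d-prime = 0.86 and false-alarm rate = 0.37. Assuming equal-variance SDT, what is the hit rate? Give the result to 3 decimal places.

hit rate = 0.701

z(false-alarm rate) = z(0.37) = -0.3319
z(H) = z(FA) + d' = -0.3319 + 0.86 = 0.5281
hit rate = Φ(0.5281) = 0.7013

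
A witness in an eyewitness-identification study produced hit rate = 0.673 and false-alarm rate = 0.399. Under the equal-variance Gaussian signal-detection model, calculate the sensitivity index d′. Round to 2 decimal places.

Φ⁻¹(H) = Φ⁻¹(0.673) = 0.448
Φ⁻¹(FA) = Φ⁻¹(0.399) = -0.256
d' = z(H) − z(FA) = 0.448 − (-0.256) = 0.704

d′ = 0.70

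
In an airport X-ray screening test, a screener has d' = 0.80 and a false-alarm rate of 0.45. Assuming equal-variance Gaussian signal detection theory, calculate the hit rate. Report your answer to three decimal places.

hit rate = 0.750

z(false-alarm rate) = z(0.45) = -0.1257
z(H) = z(FA) + d' = -0.1257 + 0.80 = 0.6743
hit rate = Φ(0.6743) = 0.7499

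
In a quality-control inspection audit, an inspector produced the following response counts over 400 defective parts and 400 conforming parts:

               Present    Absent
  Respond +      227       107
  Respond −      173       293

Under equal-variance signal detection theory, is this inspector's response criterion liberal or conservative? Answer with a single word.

z(H) = 0.170, z(FA) = -0.620
c = −½·(z(H) + z(FA)) = 0.225
c > 0 → conservative criterion (biased toward responding “no”).

conservative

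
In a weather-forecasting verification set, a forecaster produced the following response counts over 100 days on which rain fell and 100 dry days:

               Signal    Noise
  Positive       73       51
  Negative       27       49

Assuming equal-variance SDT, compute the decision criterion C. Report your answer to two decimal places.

H = 73/100 = 0.7300
FA = 51/100 = 0.5100
z(0.7300) = 0.6128, z(0.5100) = 0.0251
c = −½·[z(H) + z(FA)] = −0.5 × (0.6128 + 0.0251) = -0.31895
c < 0: the forecaster has a liberal response bias.

C = -0.32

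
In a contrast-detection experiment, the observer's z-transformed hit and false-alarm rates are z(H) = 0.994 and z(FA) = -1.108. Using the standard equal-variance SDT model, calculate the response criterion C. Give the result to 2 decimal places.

C = 0.06

c = −½·[z(H) + z(FA)] = −½·(0.994 + (-1.108)) = 0.057
c > 0: the observer has a conservative response bias.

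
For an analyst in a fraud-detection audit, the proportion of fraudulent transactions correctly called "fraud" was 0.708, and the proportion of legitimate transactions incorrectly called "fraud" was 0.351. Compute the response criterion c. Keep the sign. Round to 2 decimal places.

c = -0.08

Φ⁻¹(0.708) = 0.548, Φ⁻¹(0.351) = -0.383
c = −½·[z(H) + z(FA)] = −0.5 × (0.548 + (-0.383)) = -0.0825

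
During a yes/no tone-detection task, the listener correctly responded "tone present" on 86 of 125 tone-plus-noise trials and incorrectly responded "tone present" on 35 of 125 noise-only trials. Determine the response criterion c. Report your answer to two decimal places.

H = 86/125 = 0.6880
FA = 35/125 = 0.2800
Φ⁻¹(0.6880) = 0.4902, Φ⁻¹(0.2800) = -0.5828
c = −½·[z(H) + z(FA)] = −0.5 × (0.4902 + (-0.5828)) = 0.0463

c = 0.05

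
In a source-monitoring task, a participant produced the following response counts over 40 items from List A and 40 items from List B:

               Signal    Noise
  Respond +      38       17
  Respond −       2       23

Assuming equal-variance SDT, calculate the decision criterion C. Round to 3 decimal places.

H = 38/40 = 0.9500
FA = 17/40 = 0.4250
z(H) = z(0.9500) = 1.6449
z(FA) = z(0.4250) = -0.1891
c = −½·[z(H) + z(FA)] = −0.5 × (1.6449 + (-0.1891)) = -0.7279
c < 0: the participant has a liberal response bias.

C = -0.728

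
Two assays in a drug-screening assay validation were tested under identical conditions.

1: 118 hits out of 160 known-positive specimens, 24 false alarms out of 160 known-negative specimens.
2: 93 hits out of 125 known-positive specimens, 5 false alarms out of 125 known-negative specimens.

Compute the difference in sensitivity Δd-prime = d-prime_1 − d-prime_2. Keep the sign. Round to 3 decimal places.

Δd-prime = -0.734

1: z(0.7375) = 0.6357, z(0.1500) = -1.0364, d' = 1.6721
2: z(0.7440) = 0.6557, z(0.0400) = -1.7507, d' = 2.4064
Δd' = d'_1 − d'_2 = 1.6721 − 2.4064 = -0.7343
2 has the higher sensitivity.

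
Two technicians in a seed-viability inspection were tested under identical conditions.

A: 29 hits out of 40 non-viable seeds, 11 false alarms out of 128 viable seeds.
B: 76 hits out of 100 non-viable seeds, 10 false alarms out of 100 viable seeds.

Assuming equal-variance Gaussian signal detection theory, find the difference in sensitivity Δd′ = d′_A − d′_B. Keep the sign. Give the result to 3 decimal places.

Δd′ = -0.024

A: z(0.7250) = 0.5978, z(0.0859) = -1.3664, d' = 1.9642
B: z(0.7600) = 0.7063, z(0.1000) = -1.2816, d' = 1.9879
Δd' = d'_A − d'_B = 1.9642 − 1.9879 = -0.0237
B has the higher sensitivity.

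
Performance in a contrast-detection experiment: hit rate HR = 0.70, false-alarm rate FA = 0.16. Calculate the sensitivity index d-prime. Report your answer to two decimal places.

d-prime = 1.52

z(0.70) = 0.524, z(0.16) = -0.994
d' = z(H) − z(FA) = 0.524 − (-0.994) = 1.518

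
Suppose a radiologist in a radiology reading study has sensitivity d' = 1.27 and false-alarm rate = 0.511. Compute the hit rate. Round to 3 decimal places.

z(false-alarm rate) = z(0.511) = 0.0276
z(H) = z(FA) + d' = 0.0276 + 1.27 = 1.2976
hit rate = Φ(1.2976) = 0.9028

hit rate = 0.903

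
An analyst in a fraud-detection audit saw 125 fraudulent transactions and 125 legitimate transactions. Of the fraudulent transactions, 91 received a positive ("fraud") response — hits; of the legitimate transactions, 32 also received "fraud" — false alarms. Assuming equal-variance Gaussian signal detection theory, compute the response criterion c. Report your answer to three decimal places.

c = 0.024

H = 91/125 = 0.7280
FA = 32/125 = 0.2560
z(H) = 0.6068
z(FA) = -0.6557
c = −½·[z(H) + z(FA)] = −0.5 × (0.6068 + (-0.6557)) = 0.02445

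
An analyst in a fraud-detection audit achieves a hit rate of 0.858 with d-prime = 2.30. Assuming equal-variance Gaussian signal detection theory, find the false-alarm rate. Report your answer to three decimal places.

false-alarm rate = 0.110

z(hit rate) = z(0.858) = 1.0714
z(FA) = z(H) − d' = 1.0714 − 2.30 = -1.2286
false-alarm rate = Φ(-1.2286) = 0.1096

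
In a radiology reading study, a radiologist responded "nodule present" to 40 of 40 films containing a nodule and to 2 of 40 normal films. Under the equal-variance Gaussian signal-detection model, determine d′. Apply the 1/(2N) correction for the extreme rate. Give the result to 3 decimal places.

d′ = 3.886

The hit rate is 40/40 = 1, so apply the 1/(2N) correction: H → 1 − 1/(2·40) = 0.98750.
z(H) = z(0.98750) = 2.2414
z(FA) = z(0.05000) = -1.6449
d' = 2.2414 − (-1.6449) = 3.8863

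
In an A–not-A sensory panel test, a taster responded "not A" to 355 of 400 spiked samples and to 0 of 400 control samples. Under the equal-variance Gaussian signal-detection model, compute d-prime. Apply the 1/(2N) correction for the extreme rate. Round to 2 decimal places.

The false-alarm rate is 0/400 = 0, so apply the 1/(2N) correction: FA → 1/(2·400) = 0.00125.
z(H) = z(0.88750) = 1.213
z(FA) = z(0.00125) = -3.023
d' = 1.213 − (-3.023) = 4.236

d-prime = 4.24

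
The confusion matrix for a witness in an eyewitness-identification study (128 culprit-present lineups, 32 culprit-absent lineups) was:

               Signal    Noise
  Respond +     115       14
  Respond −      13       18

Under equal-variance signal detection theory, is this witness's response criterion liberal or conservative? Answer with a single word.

liberal

z(H) = 1.273, z(FA) = -0.157
c = −½·(z(H) + z(FA)) = -0.558
c < 0 → liberal criterion (biased toward responding “yes”).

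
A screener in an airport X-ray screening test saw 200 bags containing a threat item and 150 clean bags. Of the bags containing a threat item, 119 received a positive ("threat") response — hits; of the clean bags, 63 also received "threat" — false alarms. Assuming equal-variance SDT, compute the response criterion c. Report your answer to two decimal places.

H = 119/200 = 0.5950
FA = 63/150 = 0.4200
z(0.5950) = 0.2404, z(0.4200) = -0.2019
c = −½·[z(H) + z(FA)] = −0.5 × (0.2404 + (-0.2019)) = -0.01925
c < 0: the screener has a liberal response bias.

c = -0.02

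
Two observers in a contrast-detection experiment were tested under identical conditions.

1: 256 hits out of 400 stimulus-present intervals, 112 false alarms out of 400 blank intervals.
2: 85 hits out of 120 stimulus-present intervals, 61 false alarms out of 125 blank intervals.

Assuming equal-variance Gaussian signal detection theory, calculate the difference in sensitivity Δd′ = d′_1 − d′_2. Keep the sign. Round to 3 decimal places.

1: z(0.6400) = 0.3585, z(0.2800) = -0.5828, d' = 0.9413
2: z(0.7083) = 0.5484, z(0.4880) = -0.0301, d' = 0.5785
Δd' = d'_1 − d'_2 = 0.9413 − 0.5785 = 0.3628
1 has the higher sensitivity.

Δd′ = 0.363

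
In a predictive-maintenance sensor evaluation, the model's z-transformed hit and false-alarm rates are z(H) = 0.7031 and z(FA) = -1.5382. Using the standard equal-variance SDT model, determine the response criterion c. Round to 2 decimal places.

c = 0.42

c = −½·[z(H) + z(FA)] = −½·(0.7031 + (-1.5382)) = 0.41755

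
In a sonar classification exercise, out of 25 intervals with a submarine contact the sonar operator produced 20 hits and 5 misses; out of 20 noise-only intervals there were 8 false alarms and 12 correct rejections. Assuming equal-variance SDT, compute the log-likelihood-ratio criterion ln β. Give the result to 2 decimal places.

ln β = -0.32

H = 20/25 = 0.8000
FA = 8/20 = 0.4000
z(H) = 0.842
z(FA) = -0.253
ln β = −½·[z(H)² − z(FA)²] = −0.5 × (0.709 − 0.064) = -0.3225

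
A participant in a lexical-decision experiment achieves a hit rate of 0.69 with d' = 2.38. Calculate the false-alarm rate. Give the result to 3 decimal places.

z(hit rate) = z(0.69) = 0.4959
z(FA) = z(H) − d' = 0.4959 − 2.38 = -1.8841
false-alarm rate = Φ(-1.8841) = 0.0298

false-alarm rate = 0.030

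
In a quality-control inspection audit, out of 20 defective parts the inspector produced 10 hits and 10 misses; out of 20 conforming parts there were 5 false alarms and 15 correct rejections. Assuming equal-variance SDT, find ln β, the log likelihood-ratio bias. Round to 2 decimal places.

ln β = 0.23

H = 10/20 = 0.5000
FA = 5/20 = 0.2500
Φ⁻¹(H) = Φ⁻¹(0.5000) = 0.000
Φ⁻¹(FA) = Φ⁻¹(0.2500) = -0.674
ln β = −½·[z(H)² − z(FA)²] = −0.5 × (0.000 − 0.454) = 0.227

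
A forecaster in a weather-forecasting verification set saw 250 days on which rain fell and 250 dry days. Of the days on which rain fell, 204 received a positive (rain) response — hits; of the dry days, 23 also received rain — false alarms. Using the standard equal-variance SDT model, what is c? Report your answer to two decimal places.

H = 204/250 = 0.8160
FA = 23/250 = 0.0920
Φ⁻¹(H) = Φ⁻¹(0.8160) = 0.900
Φ⁻¹(FA) = Φ⁻¹(0.0920) = -1.329
c = −½·[z(H) + z(FA)] = −0.5 × (0.900 + (-1.329)) = 0.2145

c = 0.21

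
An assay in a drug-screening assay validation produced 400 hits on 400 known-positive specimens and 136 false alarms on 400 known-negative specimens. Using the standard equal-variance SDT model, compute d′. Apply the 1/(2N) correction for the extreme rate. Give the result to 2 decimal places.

d′ = 3.44

The hit rate is 400/400 = 1, so apply the 1/(2N) correction: H → 1 − 1/(2·400) = 0.99875.
z(H) = z(0.99875) = 3.023
z(FA) = z(0.34000) = -0.412
d' = 3.023 − (-0.412) = 3.435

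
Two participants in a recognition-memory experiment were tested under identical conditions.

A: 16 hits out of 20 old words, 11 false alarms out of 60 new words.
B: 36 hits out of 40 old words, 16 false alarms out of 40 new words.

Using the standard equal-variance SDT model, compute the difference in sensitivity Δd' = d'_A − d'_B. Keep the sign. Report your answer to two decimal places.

A: z(0.8000) = 0.842, z(0.1833) = -0.903, d' = 1.745
B: z(0.9000) = 1.282, z(0.4000) = -0.253, d' = 1.535
Δd' = d'_A − d'_B = 1.745 − 1.535 = 0.210
A has the higher sensitivity.

Δd' = 0.21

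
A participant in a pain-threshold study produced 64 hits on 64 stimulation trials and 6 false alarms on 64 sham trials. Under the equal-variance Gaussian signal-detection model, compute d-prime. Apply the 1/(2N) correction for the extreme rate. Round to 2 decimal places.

d-prime = 3.74

The hit rate is 64/64 = 1, so apply the 1/(2N) correction: H → 1 − 1/(2·64) = 0.99219.
z(H) = z(0.99219) = 2.418
z(FA) = z(0.09375) = -1.318
d' = 2.418 − (-1.318) = 3.736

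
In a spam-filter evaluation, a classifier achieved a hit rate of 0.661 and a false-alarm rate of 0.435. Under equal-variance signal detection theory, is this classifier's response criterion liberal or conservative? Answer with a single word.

liberal

z(H) = 0.415, z(FA) = -0.164
c = −½·(z(H) + z(FA)) = -0.1255
c < 0 → liberal criterion (biased toward responding “yes”).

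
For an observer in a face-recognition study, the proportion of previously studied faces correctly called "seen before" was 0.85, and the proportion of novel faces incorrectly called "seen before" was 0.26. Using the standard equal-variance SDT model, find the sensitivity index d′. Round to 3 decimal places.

z(0.85) = 1.0364, z(0.26) = -0.6433
d' = z(H) − z(FA) = 1.0364 − (-0.6433) = 1.6797

d′ = 1.680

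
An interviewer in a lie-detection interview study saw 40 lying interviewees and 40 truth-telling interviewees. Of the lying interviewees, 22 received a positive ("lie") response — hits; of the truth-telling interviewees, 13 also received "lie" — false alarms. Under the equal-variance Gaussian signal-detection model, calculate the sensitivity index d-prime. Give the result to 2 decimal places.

H = 22/40 = 0.5500
FA = 13/40 = 0.3250
z(H) = z(0.5500) = 0.126
z(FA) = z(0.3250) = -0.454
d' = z(H) − z(FA) = 0.126 − (-0.454) = 0.580

d-prime = 0.58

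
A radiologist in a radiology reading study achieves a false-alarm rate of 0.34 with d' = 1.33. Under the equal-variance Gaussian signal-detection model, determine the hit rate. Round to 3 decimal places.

z(false-alarm rate) = z(0.34) = -0.4125
z(H) = z(FA) + d' = -0.4125 + 1.33 = 0.9175
hit rate = Φ(0.9175) = 0.8206

hit rate = 0.821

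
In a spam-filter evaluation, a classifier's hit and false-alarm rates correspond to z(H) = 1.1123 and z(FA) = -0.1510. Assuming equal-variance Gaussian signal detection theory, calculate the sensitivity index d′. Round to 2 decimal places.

d′ = 1.26

d' = z(H) − z(FA) = 1.1123 − (-0.1510) = 1.2633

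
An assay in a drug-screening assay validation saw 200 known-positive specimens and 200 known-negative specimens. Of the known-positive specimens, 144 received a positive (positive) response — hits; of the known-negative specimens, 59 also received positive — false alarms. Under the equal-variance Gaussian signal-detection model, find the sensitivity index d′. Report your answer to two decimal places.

d′ = 1.12

H = 144/200 = 0.7200
FA = 59/200 = 0.2950
z(H) = z(0.7200) = 0.583
z(FA) = z(0.2950) = -0.539
d' = z(H) − z(FA) = 0.583 − (-0.539) = 1.122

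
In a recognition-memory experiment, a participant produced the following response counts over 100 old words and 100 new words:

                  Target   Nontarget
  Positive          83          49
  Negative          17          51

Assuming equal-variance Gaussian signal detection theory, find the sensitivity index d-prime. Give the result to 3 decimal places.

H = 83/100 = 0.8300
FA = 49/100 = 0.4900
z(0.8300) = 0.9542, z(0.4900) = -0.0251
d' = z(H) − z(FA) = 0.9542 − (-0.0251) = 0.9793

d-prime = 0.979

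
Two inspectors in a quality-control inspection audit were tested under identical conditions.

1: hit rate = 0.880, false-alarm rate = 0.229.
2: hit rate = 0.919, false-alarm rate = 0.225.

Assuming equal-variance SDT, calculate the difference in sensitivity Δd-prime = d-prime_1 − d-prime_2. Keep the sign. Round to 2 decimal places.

1: z(0.880) = 1.175, z(0.229) = -0.742, d' = 1.917
2: z(0.919) = 1.398, z(0.225) = -0.755, d' = 2.153
Δd' = d'_1 − d'_2 = 1.917 − 2.153 = -0.236
2 has the higher sensitivity.

Δd-prime = -0.24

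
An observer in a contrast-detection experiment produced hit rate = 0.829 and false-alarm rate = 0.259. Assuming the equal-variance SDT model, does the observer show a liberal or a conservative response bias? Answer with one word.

z(H) = 0.950, z(FA) = -0.646
c = −½·(z(H) + z(FA)) = -0.152
c < 0 → liberal criterion (biased toward responding “yes”).

liberal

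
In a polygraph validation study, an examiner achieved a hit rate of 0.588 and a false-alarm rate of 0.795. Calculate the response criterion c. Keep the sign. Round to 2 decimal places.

c = -0.52

z(0.588) = 0.2224, z(0.795) = 0.8239
c = −½·[z(H) + z(FA)] = −0.5 × (0.2224 + 0.8239) = -0.52315
c < 0: the examiner has a liberal response bias.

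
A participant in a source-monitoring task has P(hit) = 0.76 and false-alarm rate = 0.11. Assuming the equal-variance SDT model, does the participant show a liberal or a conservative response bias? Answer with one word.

z(H) = 0.706, z(FA) = -1.227
c = −½·(z(H) + z(FA)) = 0.2605
c > 0 → conservative criterion (biased toward responding “no”).

conservative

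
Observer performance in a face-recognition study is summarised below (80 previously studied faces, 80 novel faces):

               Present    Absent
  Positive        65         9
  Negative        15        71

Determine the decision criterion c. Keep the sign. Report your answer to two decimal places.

H = 65/80 = 0.8125
FA = 9/80 = 0.1125
z(0.8125) = 0.887, z(0.1125) = -1.213
c = −½·[z(H) + z(FA)] = −0.5 × (0.887 + (-1.213)) = 0.163
c > 0: the observer has a conservative response bias.

c = 0.16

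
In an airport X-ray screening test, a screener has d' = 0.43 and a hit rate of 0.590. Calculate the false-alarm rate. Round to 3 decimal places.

z(hit rate) = z(0.590) = 0.2275
z(FA) = z(H) − d' = 0.2275 − 0.43 = -0.2025
false-alarm rate = Φ(-0.2025) = 0.4198

false-alarm rate = 0.420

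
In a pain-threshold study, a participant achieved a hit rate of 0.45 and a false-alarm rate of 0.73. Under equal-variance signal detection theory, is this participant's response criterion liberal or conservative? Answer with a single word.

z(H) = -0.126, z(FA) = 0.613
c = −½·(z(H) + z(FA)) = -0.2435
c < 0 → liberal criterion (biased toward responding “yes”).

liberal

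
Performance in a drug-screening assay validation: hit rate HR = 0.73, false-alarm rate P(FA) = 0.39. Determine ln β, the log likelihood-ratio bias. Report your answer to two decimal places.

z(H) = z(0.73) = 0.613
z(FA) = z(0.39) = -0.279
ln β = −½·[z(H)² − z(FA)²] = −0.5 × (0.376 − 0.078) = -0.149

ln β = -0.15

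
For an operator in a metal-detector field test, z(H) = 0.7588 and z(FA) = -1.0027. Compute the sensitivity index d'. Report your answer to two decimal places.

d' = z(H) − z(FA) = 0.7588 − (-1.0027) = 1.7615

d' = 1.76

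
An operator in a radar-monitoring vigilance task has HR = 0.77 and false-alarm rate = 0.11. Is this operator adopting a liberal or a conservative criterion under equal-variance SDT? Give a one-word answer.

conservative

z(H) = 0.739, z(FA) = -1.227
c = −½·(z(H) + z(FA)) = 0.244
c > 0 → conservative criterion (biased toward responding “no”).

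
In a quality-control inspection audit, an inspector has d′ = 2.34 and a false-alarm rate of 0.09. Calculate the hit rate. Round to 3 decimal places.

z(false-alarm rate) = z(0.09) = -1.3408
z(H) = z(FA) + d' = -1.3408 + 2.34 = 0.9992
hit rate = Φ(0.9992) = 0.8412

hit rate = 0.841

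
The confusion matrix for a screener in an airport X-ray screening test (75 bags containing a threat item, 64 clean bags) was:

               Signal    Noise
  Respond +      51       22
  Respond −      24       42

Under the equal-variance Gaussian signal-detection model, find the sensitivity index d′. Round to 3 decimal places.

H = 51/75 = 0.6800
FA = 22/64 = 0.3438
Φ⁻¹(H) = Φ⁻¹(0.6800) = 0.4677
Φ⁻¹(FA) = Φ⁻¹(0.3438) = -0.4021
d' = z(H) − z(FA) = 0.4677 − (-0.4021) = 0.8698

d′ = 0.870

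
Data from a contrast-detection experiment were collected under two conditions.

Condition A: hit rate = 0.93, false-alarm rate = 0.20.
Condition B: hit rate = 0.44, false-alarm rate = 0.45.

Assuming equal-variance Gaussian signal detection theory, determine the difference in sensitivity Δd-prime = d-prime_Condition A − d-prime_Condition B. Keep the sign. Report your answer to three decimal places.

Δd-prime = 2.343

Condition A: z(0.93) = 1.4758, z(0.20) = -0.8416, d' = 2.3174
Condition B: z(0.44) = -0.1510, z(0.45) = -0.1257, d' = -0.0253
Δd' = d'_Condition A − d'_Condition B = 2.3174 − (-0.0253) = 2.3427
Condition A has the higher sensitivity.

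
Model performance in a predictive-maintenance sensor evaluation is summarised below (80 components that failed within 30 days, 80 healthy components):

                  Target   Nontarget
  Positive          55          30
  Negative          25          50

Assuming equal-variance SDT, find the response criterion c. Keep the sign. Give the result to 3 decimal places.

c = -0.085

H = 55/80 = 0.6875
FA = 30/80 = 0.3750
Φ⁻¹(H) = 0.4888
Φ⁻¹(FA) = -0.3186
c = −½·[z(H) + z(FA)] = −0.5 × (0.4888 + (-0.3186)) = -0.0851
c < 0: the model has a liberal response bias.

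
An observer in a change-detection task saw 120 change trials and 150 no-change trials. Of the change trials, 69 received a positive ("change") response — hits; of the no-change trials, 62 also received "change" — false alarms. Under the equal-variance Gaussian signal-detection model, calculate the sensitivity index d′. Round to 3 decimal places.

d′ = 0.408

H = 69/120 = 0.5750
FA = 62/150 = 0.4133
Φ⁻¹(0.5750) = 0.1891, Φ⁻¹(0.4133) = -0.2191
d' = z(H) − z(FA) = 0.1891 − (-0.2191) = 0.4082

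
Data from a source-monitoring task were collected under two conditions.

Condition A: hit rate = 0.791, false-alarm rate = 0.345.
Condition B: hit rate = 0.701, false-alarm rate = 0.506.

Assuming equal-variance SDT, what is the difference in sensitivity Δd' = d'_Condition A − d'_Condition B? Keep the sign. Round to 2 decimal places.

Condition A: z(0.791) = 0.810, z(0.345) = -0.399, d' = 1.209
Condition B: z(0.701) = 0.527, z(0.506) = 0.015, d' = 0.512
Δd' = d'_Condition A − d'_Condition B = 1.209 − 0.512 = 0.697
Condition A has the higher sensitivity.

Δd' = 0.70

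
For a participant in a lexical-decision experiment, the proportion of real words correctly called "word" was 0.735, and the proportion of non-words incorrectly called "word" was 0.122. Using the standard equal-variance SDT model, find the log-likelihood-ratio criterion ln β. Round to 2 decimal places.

z(H) = z(0.735) = 0.628
z(FA) = z(0.122) = -1.165
ln β = −½·[z(H)² − z(FA)²] = −0.5 × (0.394 − 1.357) = 0.4815

ln β = 0.48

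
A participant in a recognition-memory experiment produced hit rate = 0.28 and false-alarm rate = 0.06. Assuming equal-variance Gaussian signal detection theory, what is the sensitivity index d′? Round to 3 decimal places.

d′ = 0.972

Φ⁻¹(0.28) = -0.5828, Φ⁻¹(0.06) = -1.5548
d' = z(H) − z(FA) = -0.5828 − (-1.5548) = 0.9720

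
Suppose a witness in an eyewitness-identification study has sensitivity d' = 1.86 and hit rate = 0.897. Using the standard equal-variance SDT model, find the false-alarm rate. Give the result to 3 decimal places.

false-alarm rate = 0.276

z(hit rate) = z(0.897) = 1.2646
z(FA) = z(H) − d' = 1.2646 − 1.86 = -0.5954
false-alarm rate = Φ(-0.5954) = 0.2758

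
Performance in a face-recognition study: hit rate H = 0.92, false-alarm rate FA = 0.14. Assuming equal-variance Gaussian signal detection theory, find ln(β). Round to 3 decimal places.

ln β = -0.404

z(0.92) = 1.4051, z(0.14) = -1.0803
ln β = −½·[z(H)² − z(FA)²] = −0.5 × (1.9743 − 1.1670) = -0.40365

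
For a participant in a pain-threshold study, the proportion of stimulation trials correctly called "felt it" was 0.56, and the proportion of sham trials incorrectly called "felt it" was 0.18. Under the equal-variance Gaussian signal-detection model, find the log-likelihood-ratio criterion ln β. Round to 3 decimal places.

z(H) = 0.1510
z(FA) = -0.9154
ln β = −½·[z(H)² − z(FA)²] = −0.5 × (0.0228 − 0.8380) = 0.4076

ln β = 0.408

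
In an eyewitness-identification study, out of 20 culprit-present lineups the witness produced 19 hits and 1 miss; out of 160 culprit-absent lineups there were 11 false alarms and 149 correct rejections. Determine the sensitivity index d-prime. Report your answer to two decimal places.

d-prime = 3.13

H = 19/20 = 0.9500
FA = 11/160 = 0.0688
Φ⁻¹(H) = Φ⁻¹(0.9500) = 1.645
Φ⁻¹(FA) = Φ⁻¹(0.0688) = -1.485
d' = z(H) − z(FA) = 1.645 − (-1.485) = 3.130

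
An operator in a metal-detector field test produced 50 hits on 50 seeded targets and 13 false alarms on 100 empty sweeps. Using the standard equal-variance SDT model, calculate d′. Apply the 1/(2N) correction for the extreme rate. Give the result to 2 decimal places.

The hit rate is 50/50 = 1, so apply the 1/(2N) correction: H → 1 − 1/(2·50) = 0.99000.
z(H) = z(0.99000) = 2.326
z(FA) = z(0.13000) = -1.126
d' = 2.326 − (-1.126) = 3.452

d′ = 3.45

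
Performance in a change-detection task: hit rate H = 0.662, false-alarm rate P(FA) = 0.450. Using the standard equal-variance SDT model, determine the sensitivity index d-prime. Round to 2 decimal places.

d-prime = 0.54

z(0.662) = 0.4179, z(0.450) = -0.1257
d' = z(H) − z(FA) = 0.4179 − (-0.1257) = 0.5436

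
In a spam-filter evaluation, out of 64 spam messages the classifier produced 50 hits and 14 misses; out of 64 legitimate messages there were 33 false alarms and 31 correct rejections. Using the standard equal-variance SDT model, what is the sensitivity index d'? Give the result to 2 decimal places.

H = 50/64 = 0.7812
FA = 33/64 = 0.5156
z(0.7812) = 0.776, z(0.5156) = 0.039
d' = z(H) − z(FA) = 0.776 − 0.039 = 0.737

d' = 0.74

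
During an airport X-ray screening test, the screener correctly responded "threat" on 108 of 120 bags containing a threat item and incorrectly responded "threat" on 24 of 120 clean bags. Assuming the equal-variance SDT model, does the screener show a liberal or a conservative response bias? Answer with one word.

liberal

z(H) = 1.282, z(FA) = -0.842
c = −½·(z(H) + z(FA)) = -0.220
c < 0 → liberal criterion (biased toward responding “yes”).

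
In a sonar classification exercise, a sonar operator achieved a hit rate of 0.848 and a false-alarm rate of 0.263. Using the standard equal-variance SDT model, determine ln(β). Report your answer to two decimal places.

z(0.848) = 1.028, z(0.263) = -0.634
ln β = −½·[z(H)² − z(FA)²] = −0.5 × (1.057 − 0.402) = -0.3275

ln β = -0.33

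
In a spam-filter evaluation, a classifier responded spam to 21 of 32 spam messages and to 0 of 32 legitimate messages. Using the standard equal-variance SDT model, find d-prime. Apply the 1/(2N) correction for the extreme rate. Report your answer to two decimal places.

d-prime = 2.56

The false-alarm rate is 0/32 = 0, so apply the 1/(2N) correction: FA → 1/(2·32) = 0.01562.
z(H) = z(0.65625) = 0.402
z(FA) = z(0.01562) = -2.154
d' = 0.402 − (-2.154) = 2.556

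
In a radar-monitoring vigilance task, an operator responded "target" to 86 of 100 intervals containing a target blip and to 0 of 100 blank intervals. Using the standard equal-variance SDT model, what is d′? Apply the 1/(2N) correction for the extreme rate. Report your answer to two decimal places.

d′ = 3.66

The false-alarm rate is 0/100 = 0, so apply the 1/(2N) correction: FA → 1/(2·100) = 0.00500.
z(H) = z(0.86000) = 1.080
z(FA) = z(0.00500) = -2.576
d' = 1.080 − (-2.576) = 3.656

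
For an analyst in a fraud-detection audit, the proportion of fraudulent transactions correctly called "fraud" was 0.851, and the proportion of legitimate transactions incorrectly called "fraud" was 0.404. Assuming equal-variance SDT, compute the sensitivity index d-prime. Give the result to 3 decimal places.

d-prime = 1.284

z(H) = z(0.851) = 1.0407
z(FA) = z(0.404) = -0.2430
d' = z(H) − z(FA) = 1.0407 − (-0.2430) = 1.2837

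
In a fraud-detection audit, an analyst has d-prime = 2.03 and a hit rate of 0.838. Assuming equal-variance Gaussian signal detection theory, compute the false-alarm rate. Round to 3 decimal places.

z(hit rate) = z(0.838) = 0.9863
z(FA) = z(H) − d' = 0.9863 − 2.03 = -1.0437
false-alarm rate = Φ(-1.0437) = 0.1483

false-alarm rate = 0.148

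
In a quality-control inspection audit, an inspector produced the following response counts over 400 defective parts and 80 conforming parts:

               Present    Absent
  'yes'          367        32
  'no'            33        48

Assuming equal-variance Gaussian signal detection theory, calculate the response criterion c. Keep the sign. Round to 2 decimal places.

H = 367/400 = 0.9175
FA = 32/80 = 0.4000
z(H) = 1.3885
z(FA) = -0.2533
c = −½·[z(H) + z(FA)] = −0.5 × (1.3885 + (-0.2533)) = -0.5676

c = -0.57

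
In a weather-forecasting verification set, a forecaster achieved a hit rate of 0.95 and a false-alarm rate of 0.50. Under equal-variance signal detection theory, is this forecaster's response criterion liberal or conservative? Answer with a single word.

z(H) = 1.645, z(FA) = 0.000
c = −½·(z(H) + z(FA)) = -0.8225
c < 0 → liberal criterion (biased toward responding “yes”).

liberal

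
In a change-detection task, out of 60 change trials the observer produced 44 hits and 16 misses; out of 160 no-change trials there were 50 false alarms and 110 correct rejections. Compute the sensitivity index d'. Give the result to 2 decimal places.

d' = 1.11

H = 44/60 = 0.7333
FA = 50/160 = 0.3125
Φ⁻¹(0.7333) = 0.6228, Φ⁻¹(0.3125) = -0.4888
d' = z(H) − z(FA) = 0.6228 − (-0.4888) = 1.1116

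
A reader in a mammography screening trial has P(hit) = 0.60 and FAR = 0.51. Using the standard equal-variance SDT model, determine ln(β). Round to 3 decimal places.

ln β = -0.032

z(H) = 0.2533
z(FA) = 0.0251
ln β = −½·[z(H)² − z(FA)²] = −0.5 × (0.0642 − 0.0006) = -0.0318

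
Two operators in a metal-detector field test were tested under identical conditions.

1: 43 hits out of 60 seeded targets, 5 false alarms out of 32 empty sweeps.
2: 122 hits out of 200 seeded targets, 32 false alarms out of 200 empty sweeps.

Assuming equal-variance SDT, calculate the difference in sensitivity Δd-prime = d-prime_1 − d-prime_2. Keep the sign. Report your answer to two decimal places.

Δd-prime = 0.31

1: z(0.7167) = 0.573, z(0.1562) = -1.010, d' = 1.583
2: z(0.6100) = 0.279, z(0.1600) = -0.994, d' = 1.273
Δd' = d'_1 − d'_2 = 1.583 − 1.273 = 0.310
1 has the higher sensitivity.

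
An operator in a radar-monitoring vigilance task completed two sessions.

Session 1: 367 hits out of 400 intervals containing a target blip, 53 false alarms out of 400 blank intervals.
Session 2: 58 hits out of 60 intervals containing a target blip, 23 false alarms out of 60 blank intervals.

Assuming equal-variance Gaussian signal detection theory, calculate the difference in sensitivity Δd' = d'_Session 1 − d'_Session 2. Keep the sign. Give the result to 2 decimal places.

Δd' = 0.37

Session 1: z(0.9175) = 1.388, z(0.1325) = -1.115, d' = 2.503
Session 2: z(0.9667) = 1.834, z(0.3833) = -0.297, d' = 2.131
Δd' = d'_Session 1 − d'_Session 2 = 2.503 − 2.131 = 0.372
Session 1 has the higher sensitivity.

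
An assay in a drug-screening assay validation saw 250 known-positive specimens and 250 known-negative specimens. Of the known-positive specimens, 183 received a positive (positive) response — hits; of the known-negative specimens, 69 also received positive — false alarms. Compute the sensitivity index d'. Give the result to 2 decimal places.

d' = 1.21

H = 183/250 = 0.7320
FA = 69/250 = 0.2760
Φ⁻¹(H) = Φ⁻¹(0.7320) = 0.619
Φ⁻¹(FA) = Φ⁻¹(0.2760) = -0.595
d' = z(H) − z(FA) = 0.619 − (-0.595) = 1.214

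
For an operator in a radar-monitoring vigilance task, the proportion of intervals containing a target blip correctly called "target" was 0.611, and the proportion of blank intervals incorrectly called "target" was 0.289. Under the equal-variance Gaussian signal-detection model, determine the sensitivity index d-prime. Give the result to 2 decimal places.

z(H) = z(0.611) = 0.2819
z(FA) = z(0.289) = -0.5563
d' = z(H) − z(FA) = 0.2819 − (-0.5563) = 0.8382

d-prime = 0.84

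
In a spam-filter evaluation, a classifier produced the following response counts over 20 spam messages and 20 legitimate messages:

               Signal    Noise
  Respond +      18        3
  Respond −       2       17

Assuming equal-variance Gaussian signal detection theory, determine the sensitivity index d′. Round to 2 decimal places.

H = 18/20 = 0.9000
FA = 3/20 = 0.1500
z(H) = 1.2816
z(FA) = -1.0364
d' = z(H) − z(FA) = 1.2816 − (-1.0364) = 2.3180

d′ = 2.32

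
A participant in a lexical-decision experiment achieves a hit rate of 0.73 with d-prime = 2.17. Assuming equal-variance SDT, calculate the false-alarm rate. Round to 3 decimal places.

z(hit rate) = z(0.73) = 0.6128
z(FA) = z(H) − d' = 0.6128 − 2.17 = -1.5572
false-alarm rate = Φ(-1.5572) = 0.0597

false-alarm rate = 0.060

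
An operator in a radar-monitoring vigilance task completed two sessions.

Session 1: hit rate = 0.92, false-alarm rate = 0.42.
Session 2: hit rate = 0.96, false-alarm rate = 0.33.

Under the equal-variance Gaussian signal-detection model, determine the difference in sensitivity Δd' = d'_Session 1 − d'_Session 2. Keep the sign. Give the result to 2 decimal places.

Session 1: z(0.92) = 1.405, z(0.42) = -0.202, d' = 1.607
Session 2: z(0.96) = 1.751, z(0.33) = -0.440, d' = 2.191
Δd' = d'_Session 1 − d'_Session 2 = 1.607 − 2.191 = -0.584
Session 2 has the higher sensitivity.

Δd' = -0.58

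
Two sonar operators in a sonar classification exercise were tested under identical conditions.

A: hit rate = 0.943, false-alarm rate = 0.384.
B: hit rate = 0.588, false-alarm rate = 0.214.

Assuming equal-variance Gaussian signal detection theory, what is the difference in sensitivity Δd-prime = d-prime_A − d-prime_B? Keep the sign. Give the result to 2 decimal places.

A: z(0.943) = 1.580, z(0.384) = -0.295, d' = 1.875
B: z(0.588) = 0.222, z(0.214) = -0.793, d' = 1.015
Δd' = d'_A − d'_B = 1.875 − 1.015 = 0.860
A has the higher sensitivity.

Δd-prime = 0.86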